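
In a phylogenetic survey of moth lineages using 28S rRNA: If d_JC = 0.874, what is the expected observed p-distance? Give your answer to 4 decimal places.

p = (3/4)(1 − e^(−4d/3)) = 0.75 × (1 − e^(-1.165333)) = 0.75 × (1 − 0.311819) = 0.516136.

0.5161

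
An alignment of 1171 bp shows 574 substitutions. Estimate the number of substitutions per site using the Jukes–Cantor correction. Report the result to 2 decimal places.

0.80

p = 574/1171 ≈ 0.490179.
d = −(3/4) ln(1 − 4p/3) = −0.75 ln(1 − 0.653572) = −0.75 ln(0.346428)
  = −0.75 × (-1.060080) = 0.795060 substitutions/site.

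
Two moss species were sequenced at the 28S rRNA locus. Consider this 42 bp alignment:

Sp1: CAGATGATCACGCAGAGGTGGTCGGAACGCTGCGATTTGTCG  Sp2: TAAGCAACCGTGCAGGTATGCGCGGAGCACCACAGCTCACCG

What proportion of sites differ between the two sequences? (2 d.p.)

0.55

The sequences differ at 23 of 42 positions.
p = 23/42 = 0.547619… ≈ 0.55 (to 2 d.p.).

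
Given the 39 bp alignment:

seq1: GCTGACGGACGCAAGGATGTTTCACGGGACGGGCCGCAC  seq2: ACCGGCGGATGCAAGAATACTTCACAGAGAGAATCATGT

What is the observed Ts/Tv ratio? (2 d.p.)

17.00

Transitions are A↔G and C↔T; transversions are all other mismatches.
Transitions: 17. Transversions: 1.
R = 17/1 = 17.00.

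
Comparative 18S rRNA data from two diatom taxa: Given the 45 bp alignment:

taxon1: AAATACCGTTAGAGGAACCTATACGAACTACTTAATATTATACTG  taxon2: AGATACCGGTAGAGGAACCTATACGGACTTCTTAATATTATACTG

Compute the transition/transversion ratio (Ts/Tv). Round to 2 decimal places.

1.00

Transitions are A↔G and C↔T; transversions are all other mismatches.
Transitions: 2. Transversions: 2.
R = 2/2 = 1.00.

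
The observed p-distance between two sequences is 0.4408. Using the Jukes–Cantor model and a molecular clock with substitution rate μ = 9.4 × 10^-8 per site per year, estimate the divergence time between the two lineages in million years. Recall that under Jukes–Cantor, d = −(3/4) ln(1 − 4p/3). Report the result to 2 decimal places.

d = −(3/4) ln(1 − 4p/3) = −0.75 ln(1 − 0.587733) = −0.75 ln(0.412267)
  = −0.75 × (-0.886084) = 0.664563 substitutions/site.
Under a molecular clock d = 2μt, so t = d/(2μ) = 0.664563 / (2 × 9.4 × 10^-8) = 3.53 million years.

3.53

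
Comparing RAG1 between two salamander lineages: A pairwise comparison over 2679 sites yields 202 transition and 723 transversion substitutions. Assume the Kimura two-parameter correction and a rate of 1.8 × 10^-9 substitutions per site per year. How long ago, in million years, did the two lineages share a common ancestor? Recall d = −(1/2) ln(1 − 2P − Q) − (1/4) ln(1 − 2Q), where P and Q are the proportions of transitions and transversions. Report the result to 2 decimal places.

P = 202/2679 ≈ 0.075401 and Q = 723/2679 ≈ 0.269877.
Under the Kimura two-parameter model, d = −½ ln(1 − 2P − Q) − ¼ ln(1 − 2Q).
1 − 2P − Q = 0.579321, giving −½ ln(0.579321) = 0.272949.
1 − 2Q = 0.460246, giving −¼ ln(0.460246) = 0.193999.
d = 0.272949 + 0.193999 = 0.466948.
Under a molecular clock d = 2μt, so t = d/(2μ) = 0.466948 / (2 × 1.8 × 10^-9) = 129.71 million years.

129.71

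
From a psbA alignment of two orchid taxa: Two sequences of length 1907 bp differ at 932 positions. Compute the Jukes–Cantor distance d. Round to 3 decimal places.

0.791

p = 932/1907 ≈ 0.488726.
d = −(3/4) ln(1 − 4p/3) = −0.75 ln(1 − 0.651635) = −0.75 ln(0.348365)
  = −0.75 × (-1.054504) = 0.790878 substitutions/site.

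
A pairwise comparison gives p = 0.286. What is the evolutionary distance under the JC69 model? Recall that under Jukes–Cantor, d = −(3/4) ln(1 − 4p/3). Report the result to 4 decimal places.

d = −(3/4) ln(1 − 4p/3) = −0.75 ln(1 − 0.381333) = −0.75 ln(0.618667)
  = −0.75 × (-0.480188) = 0.360141 substitutions/site.

0.3601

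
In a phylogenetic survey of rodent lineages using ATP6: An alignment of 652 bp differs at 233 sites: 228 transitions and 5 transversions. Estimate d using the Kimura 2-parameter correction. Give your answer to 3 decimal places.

P = 228/652 ≈ 0.349693 and Q = 5/652 ≈ 0.007669.
Under the Kimura two-parameter model, d = −½ ln(1 − 2P − Q) − ¼ ln(1 − 2Q).
1 − 2P − Q = 0.292945, giving −½ ln(0.292945) = 0.613885.
1 − 2Q = 0.984662, giving −¼ ln(0.984662) = 0.003864.
d = 0.613885 + 0.003864 = 0.617749.

0.618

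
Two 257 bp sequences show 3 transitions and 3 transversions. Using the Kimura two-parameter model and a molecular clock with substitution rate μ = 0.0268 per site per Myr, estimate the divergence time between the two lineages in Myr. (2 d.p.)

P = 3/257 ≈ 0.011673 and Q = 3/257 ≈ 0.011673.
Under the Kimura two-parameter model, d = −½ ln(1 − 2P − Q) − ¼ ln(1 − 2Q).
1 − 2P − Q = 0.964981, giving −½ ln(0.964981) = 0.017823.
1 − 2Q = 0.976654, giving −¼ ln(0.976654) = 0.005906.
d = 0.017823 + 0.005906 = 0.023729.
Under a molecular clock d = 2μt, so t = d/(2μ) = 0.023729 / (2 × 0.0268) = 0.44 Myr.

0.44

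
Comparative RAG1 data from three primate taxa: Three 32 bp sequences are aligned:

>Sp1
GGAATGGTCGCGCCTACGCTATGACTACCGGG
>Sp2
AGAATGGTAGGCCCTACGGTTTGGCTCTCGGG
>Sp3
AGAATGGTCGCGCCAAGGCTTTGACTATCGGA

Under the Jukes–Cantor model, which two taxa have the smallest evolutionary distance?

Sp1 and Sp3

Sp1–Sp2: 9/32 differ, p = 0.281, d = 0.353.
Sp1–Sp3: 6/32 differ, p = 0.188, d = 0.216.
Sp2–Sp3: 9/32 differ, p = 0.281, d = 0.353.
The smallest distance is between Sp1 and Sp3.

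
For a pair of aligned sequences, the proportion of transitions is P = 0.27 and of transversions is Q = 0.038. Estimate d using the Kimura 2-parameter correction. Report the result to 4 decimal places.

Under the Kimura two-parameter model, d = −½ ln(1 − 2P − Q) − ¼ ln(1 − 2Q).
1 − 2P − Q = 0.422, giving −½ ln(0.422) = 0.431375.
1 − 2Q = 0.924, giving −¼ ln(0.924) = 0.019761.
d = 0.431375 + 0.019761 = 0.451136.

0.4511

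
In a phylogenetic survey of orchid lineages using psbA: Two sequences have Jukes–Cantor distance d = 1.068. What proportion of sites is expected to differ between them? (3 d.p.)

0.569

p = (3/4)(1 − e^(−4d/3)) = 0.75 × (1 − e^(-1.424)) = 0.75 × (1 − 0.240749) = 0.569438.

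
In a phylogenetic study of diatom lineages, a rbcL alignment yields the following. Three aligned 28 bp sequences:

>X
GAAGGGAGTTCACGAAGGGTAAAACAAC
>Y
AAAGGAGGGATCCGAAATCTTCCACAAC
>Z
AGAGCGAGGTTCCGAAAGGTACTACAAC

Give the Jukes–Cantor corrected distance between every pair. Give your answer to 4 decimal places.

X–Y: 13/28 sites differ → p ≈ 0.464286, d = −0.75 ln(1 − 0.619048) = 0.723811 ≈ 0.7238.
X–Z: 9/28 sites differ → p ≈ 0.321429, d = −0.75 ln(1 − 0.428572) = 0.419713 ≈ 0.4197.
Y–Z: 9/28 sites differ → p ≈ 0.321429, d = −0.75 ln(1 − 0.428572) = 0.419713 ≈ 0.4197.

d(X,Y) = 0.7238, d(X,Z) = 0.4197, d(Y,Z) = 0.4197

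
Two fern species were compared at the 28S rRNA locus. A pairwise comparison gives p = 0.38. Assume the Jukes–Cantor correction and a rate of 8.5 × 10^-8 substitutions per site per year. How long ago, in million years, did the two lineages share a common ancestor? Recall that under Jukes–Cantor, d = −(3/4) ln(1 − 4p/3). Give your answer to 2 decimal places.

d = −(3/4) ln(1 − 4p/3) = −0.75 ln(1 − 0.506667) = −0.75 ln(0.493333)
  = −0.75 × (-0.706571) = 0.529928 substitutions/site.
Under a molecular clock d = 2μt, so t = d/(2μ) = 0.529928 / (2 × 8.5 × 10^-8) = 3.12 million years.

3.12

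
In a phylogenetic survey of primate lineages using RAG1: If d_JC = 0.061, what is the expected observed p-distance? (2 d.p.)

p = (3/4)(1 − e^(−4d/3)) = 0.75 × (1 − e^(-0.081333)) = 0.75 × (1 − 0.921887) = 0.058585.

0.06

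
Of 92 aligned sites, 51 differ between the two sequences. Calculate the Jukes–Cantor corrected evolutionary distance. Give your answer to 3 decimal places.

1.008

p = 51/92 ≈ 0.554348.
d = −(3/4) ln(1 − 4p/3) = −0.75 ln(1 − 0.739131) = −0.75 ln(0.260869)
  = −0.75 × (-1.343737) = 1.007803 substitutions/site.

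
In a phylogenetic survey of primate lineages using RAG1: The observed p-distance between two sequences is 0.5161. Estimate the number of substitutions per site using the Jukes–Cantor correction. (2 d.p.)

d = −(3/4) ln(1 − 4p/3) = −0.75 ln(1 − 0.688133) = −0.75 ln(0.311867)
  = −0.75 × (-1.165178) = 0.873884 substitutions/site.

0.87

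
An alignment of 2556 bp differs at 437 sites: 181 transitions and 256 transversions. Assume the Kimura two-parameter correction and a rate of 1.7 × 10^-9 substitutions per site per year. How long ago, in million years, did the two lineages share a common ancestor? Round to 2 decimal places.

57.14

P = 181/2556 ≈ 0.070814 and Q = 256/2556 ≈ 0.100156.
Under the Kimura two-parameter model, d = −½ ln(1 − 2P − Q) − ¼ ln(1 − 2Q).
1 − 2P − Q = 0.758216, giving −½ ln(0.758216) = 0.138393.
1 − 2Q = 0.799688, giving −¼ ln(0.799688) = 0.055883.
d = 0.138393 + 0.055883 = 0.194276.
Under a molecular clock d = 2μt, so t = d/(2μ) = 0.194276 / (2 × 1.7 × 10^-9) = 57.14 million years.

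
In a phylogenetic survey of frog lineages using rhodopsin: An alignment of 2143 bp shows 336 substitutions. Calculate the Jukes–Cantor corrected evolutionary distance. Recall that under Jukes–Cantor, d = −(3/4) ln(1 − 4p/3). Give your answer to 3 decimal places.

0.176

p = 336/2143 ≈ 0.15679.
d = −(3/4) ln(1 − 4p/3) = −0.75 ln(1 − 0.209053) = −0.75 ln(0.790947)
  = −0.75 × (-0.234524) = 0.175893 substitutions/site.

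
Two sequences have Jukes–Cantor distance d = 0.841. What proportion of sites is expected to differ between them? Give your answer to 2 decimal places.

0.51

p = (3/4)(1 − e^(−4d/3)) = 0.75 × (1 − e^(-1.121333)) = 0.75 × (1 − 0.325845) = 0.505616.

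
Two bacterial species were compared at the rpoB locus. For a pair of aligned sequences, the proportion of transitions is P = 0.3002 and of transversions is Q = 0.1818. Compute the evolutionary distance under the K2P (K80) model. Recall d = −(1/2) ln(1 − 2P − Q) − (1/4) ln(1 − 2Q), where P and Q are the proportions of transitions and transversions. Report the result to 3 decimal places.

0.875

Under the Kimura two-parameter model, d = −½ ln(1 − 2P − Q) − ¼ ln(1 − 2Q).
1 − 2P − Q = 0.2178, giving −½ ln(0.2178) = 0.762089.
1 − 2Q = 0.6364, giving −¼ ln(0.6364) = 0.112982.
d = 0.762089 + 0.112982 = 0.875071.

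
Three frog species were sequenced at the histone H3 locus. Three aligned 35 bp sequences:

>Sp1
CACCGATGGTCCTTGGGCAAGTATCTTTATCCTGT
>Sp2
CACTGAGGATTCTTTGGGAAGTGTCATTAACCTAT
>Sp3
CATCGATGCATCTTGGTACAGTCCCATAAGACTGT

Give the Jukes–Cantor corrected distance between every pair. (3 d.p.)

Sp1–Sp2: 10/35 sites differ → p ≈ 0.285714, d = −0.75 ln(1 − 0.380952) = 0.359679 ≈ 0.360.
Sp1–Sp3: 13/35 sites differ → p ≈ 0.371429, d = −0.75 ln(1 − 0.495239) = 0.512753 ≈ 0.513.
Sp2–Sp3: 15/35 sites differ → p ≈ 0.428571, d = −0.75 ln(1 − 0.571428) = 0.635472 ≈ 0.635.

d(Sp1,Sp2) = 0.360, d(Sp1,Sp3) = 0.513, d(Sp2,Sp3) = 0.635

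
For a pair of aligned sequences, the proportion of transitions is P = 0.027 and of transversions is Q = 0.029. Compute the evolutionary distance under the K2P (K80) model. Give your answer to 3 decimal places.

0.058

Under the Kimura two-parameter model, d = −½ ln(1 − 2P − Q) − ¼ ln(1 − 2Q).
1 − 2P − Q = 0.917, giving −½ ln(0.917) = 0.043324.
1 − 2Q = 0.942, giving −¼ ln(0.942) = 0.014938.
d = 0.043324 + 0.014938 = 0.058262.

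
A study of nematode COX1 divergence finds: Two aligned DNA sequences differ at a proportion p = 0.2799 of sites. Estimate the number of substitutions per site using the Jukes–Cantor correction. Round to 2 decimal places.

d = −(3/4) ln(1 − 4p/3) = −0.75 ln(1 − 0.3732) = −0.75 ln(0.6268)
  = −0.75 × (-0.467128) = 0.350346 substitutions/site.

0.35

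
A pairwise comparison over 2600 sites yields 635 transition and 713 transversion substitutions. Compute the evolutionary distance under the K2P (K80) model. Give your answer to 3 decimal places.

0.918

P = 635/2600 ≈ 0.244231 and Q = 713/2600 ≈ 0.274231.
Under the Kimura two-parameter model, d = −½ ln(1 − 2P − Q) − ¼ ln(1 − 2Q).
1 − 2P − Q = 0.237307, giving −½ ln(0.237307) = 0.719200.
1 − 2Q = 0.451538, giving −¼ ln(0.451538) = 0.198774.
d = 0.719200 + 0.198774 = 0.917974.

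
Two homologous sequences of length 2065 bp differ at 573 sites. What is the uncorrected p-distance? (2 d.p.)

p = 573/2065 = 0.277481… ≈ 0.28 (to 2 d.p.).

0.28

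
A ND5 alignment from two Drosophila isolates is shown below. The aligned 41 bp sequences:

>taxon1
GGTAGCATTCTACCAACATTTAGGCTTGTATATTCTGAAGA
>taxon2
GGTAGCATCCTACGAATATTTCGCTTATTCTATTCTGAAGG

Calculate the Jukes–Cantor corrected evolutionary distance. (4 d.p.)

The sequences differ at 10 of 41 sites (9, 14, 17, 22, 24, 25, 27, 28, 30, 41), so p = 10/41 ≈ 0.243902.
d = −(3/4) ln(1 − 4p/3) = −0.75 ln(1 − 0.325203) = −0.75 ln(0.674797)
  = −0.75 × (-0.393343) = 0.295007 substitutions/site.

0.2950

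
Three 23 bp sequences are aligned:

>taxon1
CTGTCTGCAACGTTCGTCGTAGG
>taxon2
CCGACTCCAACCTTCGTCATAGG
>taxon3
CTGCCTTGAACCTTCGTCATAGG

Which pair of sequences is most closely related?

taxon2 and taxon3

taxon1–taxon2: 5/23 differ, p = 0.217, d = 0.257.
taxon1–taxon3: 5/23 differ, p = 0.217, d = 0.257.
taxon2–taxon3: 4/23 differ, p = 0.174, d = 0.198.
The smallest distance is between taxon2 and taxon3.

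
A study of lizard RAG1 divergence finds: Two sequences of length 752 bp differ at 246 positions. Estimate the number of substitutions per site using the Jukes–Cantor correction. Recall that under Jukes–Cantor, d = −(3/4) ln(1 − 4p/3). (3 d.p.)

p = 246/752 ≈ 0.327128.
d = −(3/4) ln(1 − 4p/3) = −0.75 ln(1 − 0.436171) = −0.75 ln(0.563829)
  = −0.75 × (-0.573004) = 0.429753 substitutions/site.

0.430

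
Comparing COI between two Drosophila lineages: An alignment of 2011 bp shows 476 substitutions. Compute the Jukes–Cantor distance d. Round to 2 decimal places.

0.28

p = 476/2011 ≈ 0.236698.
d = −(3/4) ln(1 − 4p/3) = −0.75 ln(1 − 0.315597) = −0.75 ln(0.684403)
  = −0.75 × (-0.379208) = 0.284406 substitutions/site.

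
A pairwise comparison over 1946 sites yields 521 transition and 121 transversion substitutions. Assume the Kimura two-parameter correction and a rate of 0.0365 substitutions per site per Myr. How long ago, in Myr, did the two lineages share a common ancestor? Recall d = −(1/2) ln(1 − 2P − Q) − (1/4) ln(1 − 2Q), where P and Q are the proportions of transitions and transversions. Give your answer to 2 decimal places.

6.69

P = 521/1946 ≈ 0.267729 and Q = 121/1946 ≈ 0.062179.
Under the Kimura two-parameter model, d = −½ ln(1 − 2P − Q) − ¼ ln(1 − 2Q).
1 − 2P − Q = 0.402363, giving −½ ln(0.402363) = 0.455200.
1 − 2Q = 0.875642, giving −¼ ln(0.875642) = 0.033199.
d = 0.455200 + 0.033199 = 0.488399.
Under a molecular clock d = 2μt, so t = d/(2μ) = 0.488399 / (2 × 0.0365) = 6.69 Myr.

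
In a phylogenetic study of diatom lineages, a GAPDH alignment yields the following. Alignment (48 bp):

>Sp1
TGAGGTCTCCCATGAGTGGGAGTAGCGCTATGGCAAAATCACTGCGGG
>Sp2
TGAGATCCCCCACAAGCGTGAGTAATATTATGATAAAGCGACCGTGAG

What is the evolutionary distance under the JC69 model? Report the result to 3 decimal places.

The sequences differ at 18 of 48 sites, so p = 18/48 = 0.375.
d = −(3/4) ln(1 − 4p/3) = −0.75 ln(1 − 0.5) = −0.75 ln(0.5)
  = −0.75 × (-0.693147) = 0.519860 substitutions/site.

0.520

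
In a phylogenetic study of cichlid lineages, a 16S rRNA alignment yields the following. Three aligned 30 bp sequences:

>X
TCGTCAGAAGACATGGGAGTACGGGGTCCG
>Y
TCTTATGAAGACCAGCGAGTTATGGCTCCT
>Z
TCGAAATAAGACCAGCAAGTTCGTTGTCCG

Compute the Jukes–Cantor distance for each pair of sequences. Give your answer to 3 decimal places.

d(X,Y) = 0.503, d(X,Z) = 0.441, d(Y,Z) = 0.503

X–Y: 11/30 sites differ → p ≈ 0.366667, d = −0.75 ln(1 − 0.488889) = 0.503376 ≈ 0.503.
X–Z: 10/30 sites differ → p ≈ 0.333333, d = −0.75 ln(1 − 0.444444) = 0.440839 ≈ 0.441.
Y–Z: 11/30 sites differ → p ≈ 0.366667, d = −0.75 ln(1 − 0.488889) = 0.503376 ≈ 0.503.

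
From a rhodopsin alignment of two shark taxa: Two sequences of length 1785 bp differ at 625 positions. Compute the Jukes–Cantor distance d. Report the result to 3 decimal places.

p = 625/1785 ≈ 0.35014.
d = −(3/4) ln(1 − 4p/3) = −0.75 ln(1 − 0.466853) = −0.75 ln(0.533147)
  = −0.75 × (-0.628958) = 0.471719 substitutions/site.

0.472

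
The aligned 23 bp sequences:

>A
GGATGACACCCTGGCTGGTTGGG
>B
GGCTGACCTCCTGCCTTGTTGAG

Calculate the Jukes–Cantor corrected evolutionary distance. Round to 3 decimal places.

The sequences differ at 6 of 23 sites (3, 8, 9, 14, 17, 22), so p = 6/23 ≈ 0.26087.
d = −(3/4) ln(1 − 4p/3) = −0.75 ln(1 − 0.347827) = −0.75 ln(0.652173)
  = −0.75 × (-0.427445) = 0.320584 substitutions/site.

0.321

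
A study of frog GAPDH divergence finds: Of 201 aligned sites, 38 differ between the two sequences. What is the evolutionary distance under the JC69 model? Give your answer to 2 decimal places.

0.22

p = 38/201 ≈ 0.189055.
d = −(3/4) ln(1 − 4p/3) = −0.75 ln(1 − 0.252073) = −0.75 ln(0.747927)
  = −0.75 × (-0.290450) = 0.217838 substitutions/site.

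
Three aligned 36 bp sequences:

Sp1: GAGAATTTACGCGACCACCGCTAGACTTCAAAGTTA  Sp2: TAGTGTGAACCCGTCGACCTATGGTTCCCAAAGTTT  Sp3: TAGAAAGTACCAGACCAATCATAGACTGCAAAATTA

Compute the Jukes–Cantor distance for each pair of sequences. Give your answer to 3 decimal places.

Sp1–Sp2: 16/36 sites differ → p ≈ 0.444444, d = −0.75 ln(1 − 0.592592) = 0.673455 ≈ 0.673.
Sp1–Sp3: 11/36 sites differ → p ≈ 0.305556, d = −0.75 ln(1 − 0.407408) = 0.392437 ≈ 0.392.
Sp2–Sp3: 17/36 sites differ → p ≈ 0.472222, d = −0.75 ln(1 − 0.629629) = 0.744938 ≈ 0.745.

d(Sp1,Sp2) = 0.673, d(Sp1,Sp3) = 0.392, d(Sp2,Sp3) = 0.745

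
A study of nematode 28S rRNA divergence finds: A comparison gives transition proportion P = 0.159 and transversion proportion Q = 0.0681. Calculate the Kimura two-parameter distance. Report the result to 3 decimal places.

0.281

Under the Kimura two-parameter model, d = −½ ln(1 − 2P − Q) − ¼ ln(1 − 2Q).
1 − 2P − Q = 0.6139, giving −½ ln(0.6139) = 0.243962.
1 − 2Q = 0.8638, giving −¼ ln(0.8638) = 0.036604.
d = 0.243962 + 0.036604 = 0.280566.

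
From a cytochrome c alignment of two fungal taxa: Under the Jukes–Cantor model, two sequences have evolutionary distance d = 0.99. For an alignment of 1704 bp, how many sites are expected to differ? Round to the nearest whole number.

Invert JC69: p = (3/4)(1 − e^(−4d/3)) = 0.75 × (1 − e^(-1.32)) = 0.75 × (1 − 0.267135) = 0.549649.
Expected differing sites = pL ≈ 0.549649 × 1704 = 936.601896 ≈ 937.

937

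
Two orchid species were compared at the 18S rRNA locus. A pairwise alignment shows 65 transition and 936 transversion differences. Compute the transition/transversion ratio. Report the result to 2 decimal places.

0.07

R = 65/936 = 0.069444… ≈ 0.07 (to 2 d.p.).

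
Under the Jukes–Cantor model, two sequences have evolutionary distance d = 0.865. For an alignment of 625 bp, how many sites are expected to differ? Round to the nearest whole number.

321

Invert JC69: p = (3/4)(1 − e^(−4d/3)) = 0.75 × (1 − e^(-1.153333)) = 0.75 × (1 − 0.315583) = 0.513313.
Expected differing sites = pL ≈ 0.513313 × 625 = 320.820625 ≈ 321.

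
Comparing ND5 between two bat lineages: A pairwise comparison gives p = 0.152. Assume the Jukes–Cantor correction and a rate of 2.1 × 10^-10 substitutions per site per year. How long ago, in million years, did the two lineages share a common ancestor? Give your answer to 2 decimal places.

d = −(3/4) ln(1 − 4p/3) = −0.75 ln(1 − 0.202667) = −0.75 ln(0.797333)
  = −0.75 × (-0.226483) = 0.169862 substitutions/site.
Under a molecular clock d = 2μt, so t = d/(2μ) = 0.169862 / (2 × 2.1 × 10^-10) = 404.43 million years.

404.43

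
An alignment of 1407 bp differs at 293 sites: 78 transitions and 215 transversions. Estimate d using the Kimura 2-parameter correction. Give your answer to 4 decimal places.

0.2442

P = 78/1407 ≈ 0.055437 and Q = 215/1407 ≈ 0.152807.
Under the Kimura two-parameter model, d = −½ ln(1 − 2P − Q) − ¼ ln(1 − 2Q).
1 − 2P − Q = 0.736319, giving −½ ln(0.736319) = 0.153046.
1 − 2Q = 0.694386, giving −¼ ln(0.694386) = 0.091182.
d = 0.153046 + 0.091182 = 0.244228.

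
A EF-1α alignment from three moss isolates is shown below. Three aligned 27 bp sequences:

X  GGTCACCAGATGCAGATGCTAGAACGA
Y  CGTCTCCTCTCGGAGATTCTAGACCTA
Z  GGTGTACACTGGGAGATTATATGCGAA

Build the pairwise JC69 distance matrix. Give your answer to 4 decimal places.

X–Y: 10/27 sites differ → p ≈ 0.37037, d = −0.75 ln(1 − 0.493827) = 0.510658 ≈ 0.5107.
X–Z: 14/27 sites differ → p ≈ 0.518519, d = −0.75 ln(1 − 0.691359) = 0.881682 ≈ 0.8817.
Y–Z: 10/27 sites differ → p ≈ 0.37037, d = −0.75 ln(1 − 0.493827) = 0.510658 ≈ 0.5107.

d(X,Y) = 0.5107, d(X,Z) = 0.8817, d(Y,Z) = 0.5107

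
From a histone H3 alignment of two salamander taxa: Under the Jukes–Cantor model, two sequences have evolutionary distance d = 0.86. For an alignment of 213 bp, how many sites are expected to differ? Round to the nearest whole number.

109

Invert JC69: p = (3/4)(1 − e^(−4d/3)) = 0.75 × (1 − e^(-1.146667)) = 0.75 × (1 − 0.317694) = 0.511730.
Expected differing sites = pL ≈ 0.511730 × 213 = 108.99849 ≈ 109.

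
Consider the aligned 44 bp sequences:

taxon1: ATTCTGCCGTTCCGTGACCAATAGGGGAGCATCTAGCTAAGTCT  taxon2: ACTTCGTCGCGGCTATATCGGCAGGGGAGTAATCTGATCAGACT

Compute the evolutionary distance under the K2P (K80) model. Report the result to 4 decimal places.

Of 44 sites, 12 differences are transitions and 10 are transversions, so P = 12/44 ≈ 0.272727 and Q = 10/44 ≈ 0.227273.
Under the Kimura two-parameter model, d = −½ ln(1 − 2P − Q) − ¼ ln(1 − 2Q).
1 − 2P − Q = 0.227273, giving −½ ln(0.227273) = 0.740802.
1 − 2Q = 0.545454, giving −¼ ln(0.545454) = 0.151534.
d = 0.740802 + 0.151534 = 0.892336.

0.8923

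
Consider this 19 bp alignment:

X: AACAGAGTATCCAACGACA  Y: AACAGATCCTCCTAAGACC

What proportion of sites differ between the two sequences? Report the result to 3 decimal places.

The sequences differ at 6 of 19 positions (sites 7, 8, 9, 13, 15, 19).
p = 6/19 = 0.315789… ≈ 0.316 (to 3 d.p.).

0.316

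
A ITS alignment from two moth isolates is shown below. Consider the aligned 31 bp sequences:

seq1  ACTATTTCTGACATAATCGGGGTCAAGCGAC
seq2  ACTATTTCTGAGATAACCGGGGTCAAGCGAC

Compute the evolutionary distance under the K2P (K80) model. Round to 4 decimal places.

0.0676

Of 31 sites, 1 differences are transitions and 1 are transversions, so P = 1/31 ≈ 0.032258 and Q = 1/31 ≈ 0.032258.
Under the Kimura two-parameter model, d = −½ ln(1 − 2P − Q) − ¼ ln(1 − 2Q).
1 − 2P − Q = 0.903226, giving −½ ln(0.903226) = 0.050891.
1 − 2Q = 0.935484, giving −¼ ln(0.935484) = 0.016673.
d = 0.050891 + 0.016673 = 0.067564.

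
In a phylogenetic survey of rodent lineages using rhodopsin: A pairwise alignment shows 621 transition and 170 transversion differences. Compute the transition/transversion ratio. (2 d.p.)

3.65

R = 621/170 = 3.652941… ≈ 3.65 (to 2 d.p.).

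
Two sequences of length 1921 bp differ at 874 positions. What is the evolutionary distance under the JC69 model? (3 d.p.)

0.700

p = 874/1921 ≈ 0.454971.
d = −(3/4) ln(1 − 4p/3) = −0.75 ln(1 − 0.606628) = −0.75 ln(0.393372)
  = −0.75 × (-0.933000) = 0.699750 substitutions/site.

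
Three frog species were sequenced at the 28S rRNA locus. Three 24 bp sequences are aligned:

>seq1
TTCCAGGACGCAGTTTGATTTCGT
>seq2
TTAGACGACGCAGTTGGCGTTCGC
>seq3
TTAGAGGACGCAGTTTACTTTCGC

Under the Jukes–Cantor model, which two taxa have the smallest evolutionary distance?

seq2 and seq3

seq1–seq2: 7/24 differ, p = 0.292, d = 0.369.
seq1–seq3: 5/24 differ, p = 0.208, d = 0.244.
seq2–seq3: 4/24 differ, p = 0.167, d = 0.188.
The smallest distance is between seq2 and seq3.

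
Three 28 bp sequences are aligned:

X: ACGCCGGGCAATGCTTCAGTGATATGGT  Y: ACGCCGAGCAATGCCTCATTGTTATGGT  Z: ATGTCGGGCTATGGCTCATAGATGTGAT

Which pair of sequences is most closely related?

X–Y: 4/28 differ, p = 0.143, d = 0.158.
X–Z: 9/28 differ, p = 0.321, d = 0.420.
Y–Z: 9/28 differ, p = 0.321, d = 0.420.
The smallest distance is between X and Y.

X and Y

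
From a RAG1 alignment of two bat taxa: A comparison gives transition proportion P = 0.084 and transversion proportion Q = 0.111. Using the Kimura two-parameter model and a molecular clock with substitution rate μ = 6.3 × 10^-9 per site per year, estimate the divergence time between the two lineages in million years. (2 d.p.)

17.96

Under the Kimura two-parameter model, d = −½ ln(1 − 2P − Q) − ¼ ln(1 − 2Q).
1 − 2P − Q = 0.721, giving −½ ln(0.721) = 0.163558.
1 − 2Q = 0.778, giving −¼ ln(0.778) = 0.062757.
d = 0.163558 + 0.062757 = 0.226315.
Under a molecular clock d = 2μt, so t = d/(2μ) = 0.226315 / (2 × 6.3 × 10^-9) = 17.96 million years.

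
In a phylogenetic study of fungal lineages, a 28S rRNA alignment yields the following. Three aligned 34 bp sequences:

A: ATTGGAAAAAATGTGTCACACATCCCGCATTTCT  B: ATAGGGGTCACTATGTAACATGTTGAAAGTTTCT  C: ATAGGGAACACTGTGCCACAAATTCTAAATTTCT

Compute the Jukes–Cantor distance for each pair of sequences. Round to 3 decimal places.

d(A,B) = 0.741, d(A,C) = 0.373, d(B,C) = 0.373

A–B: 16/34 sites differ → p ≈ 0.470588, d = −0.75 ln(1 − 0.627451) = 0.740540 ≈ 0.741.
A–C: 10/34 sites differ → p ≈ 0.294118, d = −0.75 ln(1 − 0.392157) = 0.373379 ≈ 0.373.
B–C: 10/34 sites differ → p ≈ 0.294118, d = −0.75 ln(1 − 0.392157) = 0.373379 ≈ 0.373.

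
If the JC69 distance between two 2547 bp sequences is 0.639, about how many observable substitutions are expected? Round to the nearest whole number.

1095

Invert JC69: p = (3/4)(1 − e^(−4d/3)) = 0.75 × (1 − e^(-0.852)) = 0.75 × (1 − 0.426561) = 0.430079.
Expected differing sites = pL ≈ 0.430079 × 2547 = 1095.411213 ≈ 1095.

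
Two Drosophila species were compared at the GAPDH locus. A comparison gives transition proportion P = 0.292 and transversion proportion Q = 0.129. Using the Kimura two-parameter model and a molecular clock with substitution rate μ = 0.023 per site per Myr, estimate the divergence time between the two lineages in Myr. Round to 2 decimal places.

Under the Kimura two-parameter model, d = −½ ln(1 − 2P − Q) − ¼ ln(1 − 2Q).
1 − 2P − Q = 0.287, giving −½ ln(0.287) = 0.624137.
1 − 2Q = 0.742, giving −¼ ln(0.742) = 0.074602.
d = 0.624137 + 0.074602 = 0.698739.
Under a molecular clock d = 2μt, so t = d/(2μ) = 0.698739 / (2 × 0.023) = 15.19 Myr.

15.19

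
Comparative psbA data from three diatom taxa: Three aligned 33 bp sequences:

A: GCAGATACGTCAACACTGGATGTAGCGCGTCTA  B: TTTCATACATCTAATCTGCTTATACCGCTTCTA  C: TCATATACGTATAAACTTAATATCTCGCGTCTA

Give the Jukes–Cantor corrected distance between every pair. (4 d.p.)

A–B: 13/33 sites differ → p ≈ 0.393939, d = −0.75 ln(1 − 0.525252) = 0.558728 ≈ 0.5587.
A–C: 10/33 sites differ → p ≈ 0.30303, d = −0.75 ln(1 − 0.40404) = 0.388186 ≈ 0.3882.
B–C: 12/33 sites differ → p ≈ 0.363636, d = −0.75 ln(1 − 0.484848) = 0.497470 ≈ 0.4975.

d(A,B) = 0.5587, d(A,C) = 0.3882, d(B,C) = 0.4975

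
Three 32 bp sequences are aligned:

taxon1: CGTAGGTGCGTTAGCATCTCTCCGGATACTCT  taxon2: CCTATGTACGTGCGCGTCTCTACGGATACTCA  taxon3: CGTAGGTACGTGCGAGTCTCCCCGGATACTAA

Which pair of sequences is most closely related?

taxon2 and taxon3

taxon1–taxon2: 8/32 differ, p = 0.250, d = 0.304.
taxon1–taxon3: 8/32 differ, p = 0.250, d = 0.304.
taxon2–taxon3: 6/32 differ, p = 0.188, d = 0.216.
The smallest distance is between taxon2 and taxon3.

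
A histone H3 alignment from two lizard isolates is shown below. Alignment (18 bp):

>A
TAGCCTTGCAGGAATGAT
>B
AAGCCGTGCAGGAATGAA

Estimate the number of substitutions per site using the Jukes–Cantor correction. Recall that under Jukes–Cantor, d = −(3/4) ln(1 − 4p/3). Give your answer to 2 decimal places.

The sequences differ at 3 of 18 sites (1, 6, 18), so p = 3/18 ≈ 0.166667.
d = −(3/4) ln(1 − 4p/3) = −0.75 ln(1 − 0.222223) = −0.75 ln(0.777777)
  = −0.75 × (-0.251315) = 0.188486 substitutions/site.

0.19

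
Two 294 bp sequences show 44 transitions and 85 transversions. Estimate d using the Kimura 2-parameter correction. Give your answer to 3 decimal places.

P = 44/294 ≈ 0.14966 and Q = 85/294 ≈ 0.289116.
Under the Kimura two-parameter model, d = −½ ln(1 − 2P − Q) − ¼ ln(1 − 2Q).
1 − 2P − Q = 0.411564, giving −½ ln(0.411564) = 0.443895.
1 − 2Q = 0.421768, giving −¼ ln(0.421768) = 0.215825.
d = 0.443895 + 0.215825 = 0.659720.

0.660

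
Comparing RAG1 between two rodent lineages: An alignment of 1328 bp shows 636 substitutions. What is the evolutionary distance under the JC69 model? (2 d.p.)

0.76

p = 636/1328 ≈ 0.478916.
d = −(3/4) ln(1 − 4p/3) = −0.75 ln(1 − 0.638555) = −0.75 ln(0.361445)
  = −0.75 × (-1.017645) = 0.763234 substitutions/site.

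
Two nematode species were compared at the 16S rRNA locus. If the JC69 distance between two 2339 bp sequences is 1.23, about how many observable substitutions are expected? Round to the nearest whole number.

1414

Invert JC69: p = (3/4)(1 − e^(−4d/3)) = 0.75 × (1 − e^(-1.64)) = 0.75 × (1 − 0.193980) = 0.604515.
Expected differing sites = pL ≈ 0.604515 × 2339 = 1413.960585 ≈ 1414.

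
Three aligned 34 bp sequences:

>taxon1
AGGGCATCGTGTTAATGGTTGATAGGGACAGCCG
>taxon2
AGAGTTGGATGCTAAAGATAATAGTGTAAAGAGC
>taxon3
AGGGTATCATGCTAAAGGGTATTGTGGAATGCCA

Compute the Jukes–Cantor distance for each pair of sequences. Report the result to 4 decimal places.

taxon1–taxon2: 20/34 sites differ → p ≈ 0.588235, d = −0.75 ln(1 − 0.784313) = 1.150445 ≈ 1.1504.
taxon1–taxon3: 12/34 sites differ → p ≈ 0.352941, d = −0.75 ln(1 − 0.470588) = 0.476991 ≈ 0.4770.
taxon2–taxon3: 13/34 sites differ → p ≈ 0.382353, d = −0.75 ln(1 − 0.509804) = 0.534712 ≈ 0.5347.

d(taxon1,taxon2) = 1.1504, d(taxon1,taxon3) = 0.4770, d(taxon2,taxon3) = 0.5347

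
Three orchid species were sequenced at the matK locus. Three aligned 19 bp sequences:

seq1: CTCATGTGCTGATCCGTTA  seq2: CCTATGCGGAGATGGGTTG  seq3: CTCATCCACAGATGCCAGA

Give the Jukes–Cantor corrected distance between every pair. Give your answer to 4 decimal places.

d(seq1,seq2) = 0.6181, d(seq1,seq3) = 0.6181, d(seq2,seq3) = 0.9074

seq1–seq2: 8/19 sites differ → p ≈ 0.421053, d = −0.75 ln(1 − 0.561404) = 0.618132 ≈ 0.6181.
seq1–seq3: 8/19 sites differ → p ≈ 0.421053, d = −0.75 ln(1 − 0.561404) = 0.618132 ≈ 0.6181.
seq2–seq3: 10/19 sites differ → p ≈ 0.526316, d = −0.75 ln(1 − 0.701755) = 0.907380 ≈ 0.9074.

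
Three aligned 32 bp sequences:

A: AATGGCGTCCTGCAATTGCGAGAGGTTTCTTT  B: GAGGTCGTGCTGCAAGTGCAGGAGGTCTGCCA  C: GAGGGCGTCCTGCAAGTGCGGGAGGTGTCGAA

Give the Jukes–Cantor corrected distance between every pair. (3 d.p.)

A–B: 12/32 sites differ → p = 0.375, d = −0.75 ln(1 − 0.5) = 0.519860 ≈ 0.520.
A–C: 8/32 sites differ → p = 0.25, d = −0.75 ln(1 − 0.333333) = 0.304098 ≈ 0.304.
B–C: 7/32 sites differ → p = 0.21875, d = −0.75 ln(1 − 0.291667) = 0.258631 ≈ 0.259.

d(A,B) = 0.520, d(A,C) = 0.304, d(B,C) = 0.259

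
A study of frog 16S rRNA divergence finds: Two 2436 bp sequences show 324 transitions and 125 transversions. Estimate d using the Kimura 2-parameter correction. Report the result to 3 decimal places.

0.218

P = 324/2436 ≈ 0.133005 and Q = 125/2436 ≈ 0.051314.
Under the Kimura two-parameter model, d = −½ ln(1 − 2P − Q) − ¼ ln(1 − 2Q).
1 − 2P − Q = 0.682676, giving −½ ln(0.682676) = 0.190867.
1 − 2Q = 0.897372, giving −¼ ln(0.897372) = 0.027071.
d = 0.190867 + 0.027071 = 0.217938.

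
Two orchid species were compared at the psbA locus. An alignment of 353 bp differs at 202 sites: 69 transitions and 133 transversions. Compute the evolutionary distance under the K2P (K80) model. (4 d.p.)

P = 69/353 ≈ 0.195467 and Q = 133/353 ≈ 0.376771.
Under the Kimura two-parameter model, d = −½ ln(1 − 2P − Q) − ¼ ln(1 − 2Q).
1 − 2P − Q = 0.232295, giving −½ ln(0.232295) = 0.729874.
1 − 2Q = 0.246458, giving −¼ ln(0.246458) = 0.350141.
d = 0.729874 + 0.350141 = 1.080015.

1.0800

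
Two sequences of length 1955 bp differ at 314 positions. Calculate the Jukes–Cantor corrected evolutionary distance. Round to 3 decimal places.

0.181

p = 314/1955 ≈ 0.160614.
d = −(3/4) ln(1 − 4p/3) = −0.75 ln(1 − 0.214152) = −0.75 ln(0.785848)
  = −0.75 × (-0.240992) = 0.180744 substitutions/site.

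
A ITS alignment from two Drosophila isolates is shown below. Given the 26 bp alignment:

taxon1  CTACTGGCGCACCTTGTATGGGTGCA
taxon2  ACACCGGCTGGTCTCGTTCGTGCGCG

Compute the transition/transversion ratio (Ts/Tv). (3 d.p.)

1.600

Transitions are A↔G and C↔T; transversions are all other mismatches.
Transitions: 8. Transversions: 5.
R = 8/5 = 1.600.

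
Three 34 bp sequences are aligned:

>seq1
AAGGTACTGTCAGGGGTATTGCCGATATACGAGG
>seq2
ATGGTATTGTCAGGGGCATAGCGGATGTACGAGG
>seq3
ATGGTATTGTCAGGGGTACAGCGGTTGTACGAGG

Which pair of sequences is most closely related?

seq2 and seq3

seq1–seq2: 6/34 differ, p = 0.176, d = 0.201.
seq1–seq3: 7/34 differ, p = 0.206, d = 0.241.
seq2–seq3: 3/34 differ, p = 0.088, d = 0.094.
The smallest distance is between seq2 and seq3.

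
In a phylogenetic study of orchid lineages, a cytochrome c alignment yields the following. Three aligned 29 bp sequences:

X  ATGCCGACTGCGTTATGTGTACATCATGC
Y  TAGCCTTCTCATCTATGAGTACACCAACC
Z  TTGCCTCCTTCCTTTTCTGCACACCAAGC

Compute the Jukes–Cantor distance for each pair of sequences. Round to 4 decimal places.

d(X,Y) = 0.6018, d(X,Z) = 0.4618, d(Y,Z) = 0.5285

X–Y: 12/29 sites differ → p ≈ 0.413793, d = −0.75 ln(1 − 0.551724) = 0.601760 ≈ 0.6018.
X–Z: 10/29 sites differ → p ≈ 0.344828, d = −0.75 ln(1 − 0.459771) = 0.461822 ≈ 0.4618.
Y–Z: 11/29 sites differ → p ≈ 0.37931, d = −0.75 ln(1 − 0.505747) = 0.528531 ≈ 0.5285.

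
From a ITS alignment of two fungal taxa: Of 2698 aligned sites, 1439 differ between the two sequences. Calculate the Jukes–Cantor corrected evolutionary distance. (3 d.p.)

0.931

p = 1439/2698 ≈ 0.533358.
d = −(3/4) ln(1 − 4p/3) = −0.75 ln(1 − 0.711144) = −0.75 ln(0.288856)
  = −0.75 × (-1.241827) = 0.931370 substitutions/site.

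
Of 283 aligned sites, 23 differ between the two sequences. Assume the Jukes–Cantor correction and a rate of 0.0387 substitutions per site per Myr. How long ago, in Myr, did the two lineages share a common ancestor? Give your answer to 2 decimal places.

1.11

p = 23/283 ≈ 0.081272.
d = −(3/4) ln(1 − 4p/3) = −0.75 ln(1 − 0.108363) = −0.75 ln(0.891637)
  = −0.75 × (-0.114696) = 0.086022 substitutions/site.
Under a molecular clock d = 2μt, so t = d/(2μ) = 0.086022 / (2 × 0.0387) = 1.11 Myr.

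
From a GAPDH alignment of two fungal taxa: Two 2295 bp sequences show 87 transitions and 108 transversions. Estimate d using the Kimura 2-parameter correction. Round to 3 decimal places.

P = 87/2295 ≈ 0.037908 and Q = 108/2295 ≈ 0.047059.
Under the Kimura two-parameter model, d = −½ ln(1 − 2P − Q) − ¼ ln(1 − 2Q).
1 − 2P − Q = 0.877125, giving −½ ln(0.877125) = 0.065553.
1 − 2Q = 0.905882, giving −¼ ln(0.905882) = 0.024712.
d = 0.065553 + 0.024712 = 0.090265.

0.090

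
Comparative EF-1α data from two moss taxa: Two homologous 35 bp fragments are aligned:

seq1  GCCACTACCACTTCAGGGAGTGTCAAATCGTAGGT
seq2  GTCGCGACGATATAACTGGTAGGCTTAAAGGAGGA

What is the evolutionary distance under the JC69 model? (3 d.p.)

The sequences differ at 19 of 35 sites, so p = 19/35 ≈ 0.542857.
d = −(3/4) ln(1 − 4p/3) = −0.75 ln(1 − 0.723809) = −0.75 ln(0.276191)
  = −0.75 × (-1.286663) = 0.964997 substitutions/site.

0.965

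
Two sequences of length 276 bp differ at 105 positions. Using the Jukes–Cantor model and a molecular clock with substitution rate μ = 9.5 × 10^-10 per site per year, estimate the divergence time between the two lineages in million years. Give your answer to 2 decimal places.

p = 105/276 ≈ 0.380435.
d = −(3/4) ln(1 − 4p/3) = −0.75 ln(1 − 0.507247) = −0.75 ln(0.492753)
  = −0.75 × (-0.707747) = 0.530810 substitutions/site.
Under a molecular clock d = 2μt, so t = d/(2μ) = 0.530810 / (2 × 9.5 × 10^-10) = 279.37 million years.

279.37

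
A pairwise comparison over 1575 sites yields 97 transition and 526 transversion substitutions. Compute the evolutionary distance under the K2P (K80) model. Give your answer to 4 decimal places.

0.5811

P = 97/1575 ≈ 0.061587 and Q = 526/1575 ≈ 0.333968.
Under the Kimura two-parameter model, d = −½ ln(1 − 2P − Q) − ¼ ln(1 − 2Q).
1 − 2P − Q = 0.542858, giving −½ ln(0.542858) = 0.305454.
1 − 2Q = 0.332064, giving −¼ ln(0.332064) = 0.275607.
d = 0.305454 + 0.275607 = 0.581061.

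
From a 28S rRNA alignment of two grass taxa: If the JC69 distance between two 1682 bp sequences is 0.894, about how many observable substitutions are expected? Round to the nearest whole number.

Invert JC69: p = (3/4)(1 − e^(−4d/3)) = 0.75 × (1 − e^(-1.192)) = 0.75 × (1 − 0.303613) = 0.522290.
Expected differing sites = pL ≈ 0.522290 × 1682 = 878.49178 ≈ 878.

878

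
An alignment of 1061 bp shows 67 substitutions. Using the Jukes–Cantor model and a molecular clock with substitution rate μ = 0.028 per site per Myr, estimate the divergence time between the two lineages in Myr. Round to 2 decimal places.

1.18

p = 67/1061 ≈ 0.063148.
d = −(3/4) ln(1 − 4p/3) = −0.75 ln(1 − 0.084197) = −0.75 ln(0.915803)
  = −0.75 × (-0.087954) = 0.065966 substitutions/site.
Under a molecular clock d = 2μt, so t = d/(2μ) = 0.065966 / (2 × 0.028) = 1.18 Myr.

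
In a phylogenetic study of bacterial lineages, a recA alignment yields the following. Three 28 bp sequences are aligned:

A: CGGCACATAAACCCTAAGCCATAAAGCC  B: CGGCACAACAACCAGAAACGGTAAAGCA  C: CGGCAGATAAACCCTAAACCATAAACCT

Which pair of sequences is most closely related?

A–B: 8/28 differ, p = 0.286, d = 0.360.
A–C: 4/28 differ, p = 0.143, d = 0.158.
B–C: 9/28 differ, p = 0.321, d = 0.420.
The smallest distance is between A and C.

A and C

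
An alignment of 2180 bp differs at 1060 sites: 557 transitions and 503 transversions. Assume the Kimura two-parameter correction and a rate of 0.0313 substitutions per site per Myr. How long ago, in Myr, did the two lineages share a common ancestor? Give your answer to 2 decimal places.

P = 557/2180 ≈ 0.255505 and Q = 503/2180 ≈ 0.230734.
Under the Kimura two-parameter model, d = −½ ln(1 − 2P − Q) − ¼ ln(1 − 2Q).
1 − 2P − Q = 0.258256, giving −½ ln(0.258256) = 0.676902.
1 − 2Q = 0.538532, giving −¼ ln(0.538532) = 0.154727.
d = 0.676902 + 0.154727 = 0.831629.
Under a molecular clock d = 2μt, so t = d/(2μ) = 0.831629 / (2 × 0.0313) = 13.28 Myr.

13.28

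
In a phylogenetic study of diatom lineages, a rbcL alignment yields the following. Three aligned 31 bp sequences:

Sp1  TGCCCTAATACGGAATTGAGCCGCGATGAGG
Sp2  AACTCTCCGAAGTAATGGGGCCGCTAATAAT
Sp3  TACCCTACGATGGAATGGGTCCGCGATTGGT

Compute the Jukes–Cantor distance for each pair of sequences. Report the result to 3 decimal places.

d(Sp1,Sp2) = 0.777, d(Sp1,Sp3) = 0.422, d(Sp2,Sp3) = 0.422

Sp1–Sp2: 15/31 sites differ → p ≈ 0.483871, d = −0.75 ln(1 − 0.645161) = 0.777068 ≈ 0.777.
Sp1–Sp3: 10/31 sites differ → p ≈ 0.322581, d = −0.75 ln(1 − 0.430108) = 0.421731 ≈ 0.422.
Sp2–Sp3: 10/31 sites differ → p ≈ 0.322581, d = −0.75 ln(1 − 0.430108) = 0.421731 ≈ 0.422.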